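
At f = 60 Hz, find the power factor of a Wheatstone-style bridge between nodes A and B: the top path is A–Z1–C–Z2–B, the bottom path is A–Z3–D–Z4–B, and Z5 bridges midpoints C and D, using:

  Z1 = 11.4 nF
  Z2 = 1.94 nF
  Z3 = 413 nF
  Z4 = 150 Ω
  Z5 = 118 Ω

Step 1 — Angular frequency: ω = 2π·f = 2π·60 = 377 rad/s.
Step 2 — Component impedances:
  Z1: Z = 1/(jωC) = -j/(ω·C) = 0 - j2.327e+05 Ω
  Z2: Z = 1/(jωC) = -j/(ω·C) = 0 - j1.367e+06 Ω
  Z3: Z = 1/(jωC) = -j/(ω·C) = 0 - j6423 Ω
  Z4: Z = R = 150 Ω
  Z5: Z = R = 118 Ω
Step 3 — Bridge requires nodal analysis (the Z5 bridge couples midpoints C and D, so the two paths cannot be reduced to a simple series/parallel combination). Setting node B to ground and injecting 1 A at node A, the 3-node admittance system at A, C, D solves to V_A = Z_AB = 150.1 - j6250 Ω = 6252∠-88.6° Ω.
Step 4 — Power factor: PF = cos(φ) = Re(Z)/|Z| = 150.1/6252 = 0.02401.
Step 5 — Type: Im(Z) = -6250 ⇒ leading (phase φ = -88.6°).

PF = 0.02401 (leading, φ = -88.6°)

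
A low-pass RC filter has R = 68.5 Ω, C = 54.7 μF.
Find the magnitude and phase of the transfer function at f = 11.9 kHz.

Step 1 — Angular frequency: ω = 2π·1.19e+04 = 7.477e+04 rad/s.
Step 2 — Transfer function: H(jω) = 1/(1 + jωRC).
Step 3 — Denominator: 1 + jωRC = 1 + j·7.477e+04·68.5·5.47e-05 = 1 + j280.2.
Step 4 — H = 1.274e-05 - j0.003569.
Step 5 — Magnitude: |H| = 0.003569 (-48.9 dB); phase: φ = -89.8°.

|H| = 0.003569 (-48.9 dB), φ = -89.8°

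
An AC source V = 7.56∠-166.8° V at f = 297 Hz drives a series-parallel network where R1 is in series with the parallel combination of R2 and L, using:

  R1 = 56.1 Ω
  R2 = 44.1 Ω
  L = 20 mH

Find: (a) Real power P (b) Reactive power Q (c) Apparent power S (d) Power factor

Step 1 — Angular frequency: ω = 2π·f = 2π·297 = 1866 rad/s.
Step 2 — Component impedances:
  R1: Z = R = 56.1 Ω
  R2: Z = R = 44.1 Ω
  L: Z = jωL = j·1866·0.02 = 0 + j37.32 Ω
Step 3 — Parallel branch: R2 || L = 1/(1/R2 + 1/L) = 18.4 + j21.75 Ω.
Step 4 — Series with R1: Z_total = R1 + (R2 || L) = 74.5 + j21.75 Ω = 77.61∠16.3° Ω.
Step 5 — Source phasor: V = 7.56∠-166.8° V = -7.36 - j1.726 V.
Step 6 — Current: I = V / Z = -0.09727 + j0.005219 A = 0.09741∠176.9° A.
Step 7 — Complex power: S = V·I* = 0.7069 + j0.2063 VA.
Step 8 — Real power: P = Re(S) = 0.7069 W.
Step 9 — Reactive power: Q = Im(S) = 0.2063 VAR.
Step 10 — Apparent power: |S| = 0.7364 VA.
Step 11 — Power factor: PF = P/|S| = 0.9599 (lagging).

(a) P = 0.7069 W  (b) Q = 0.2063 VAR  (c) S = 0.7364 VA  (d) PF = 0.9599 (lagging)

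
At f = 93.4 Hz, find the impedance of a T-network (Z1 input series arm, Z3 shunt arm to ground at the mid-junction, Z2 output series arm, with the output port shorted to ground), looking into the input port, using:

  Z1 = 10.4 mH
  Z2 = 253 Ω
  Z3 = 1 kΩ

Step 1 — Angular frequency: ω = 2π·f = 2π·93.4 = 586.8 rad/s.
Step 2 — Component impedances:
  Z1: Z = jωL = j·586.8·0.0104 = 0 + j6.103 Ω
  Z2: Z = R = 253 Ω
  Z3: Z = R = 1000 Ω
Step 3 — With the output port shorted to ground, the output series arm Z2 runs from the junction to ground; the shunt arm Z3 also runs from the junction to ground. They appear in parallel: Z3 || Z2 = 201.9 Ω.
Step 4 — Series with input arm Z1: Z_in = Z1 + (Z3 || Z2) = 201.9 + j6.103 Ω = 202∠1.7° Ω.

Z = 201.9 + j6.103 Ω = 202∠1.7° Ω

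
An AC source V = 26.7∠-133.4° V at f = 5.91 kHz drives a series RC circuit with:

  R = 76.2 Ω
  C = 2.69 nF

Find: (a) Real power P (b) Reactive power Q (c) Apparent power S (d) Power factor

Step 1 — Angular frequency: ω = 2π·f = 2π·5910 = 3.713e+04 rad/s.
Step 2 — Component impedances:
  R: Z = R = 76.2 Ω
  C: Z = 1/(jωC) = -j/(ω·C) = 0 - j1.001e+04 Ω
Step 3 — Series combination: Z_total = R + C = 76.2 - j1.001e+04 Ω = 1.001e+04∠-89.6° Ω.
Step 4 — Source phasor: V = 26.7∠-133.4° V = -18.35 - j19.4 V.
Step 5 — Current: I = V / Z = 0.001924 - j0.001847 A = 0.002667∠-43.8° A.
Step 6 — Complex power: S = V·I* = 0.000542 - j0.07121 VA.
Step 7 — Real power: P = Re(S) = 0.000542 W.
Step 8 — Reactive power: Q = Im(S) = -0.07121 VAR.
Step 9 — Apparent power: |S| = 0.07121 VA.
Step 10 — Power factor: PF = P/|S| = 0.007611 (leading).

(a) P = 0.000542 W  (b) Q = -0.07121 VAR  (c) S = 0.07121 VA  (d) PF = 0.007611 (leading)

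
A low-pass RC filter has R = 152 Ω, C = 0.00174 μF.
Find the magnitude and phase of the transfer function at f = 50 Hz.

Step 1 — Angular frequency: ω = 2π·50 = 314.2 rad/s.
Step 2 — Transfer function: H(jω) = 1/(1 + jωRC).
Step 3 — Denominator: 1 + jωRC = 1 + j·314.2·152·1.74e-09 = 1 + j8.309e-05.
Step 4 — H = 1 - j8.309e-05.
Step 5 — Magnitude: |H| = 1 (-0.0 dB); phase: φ = -0.0°.

|H| = 1 (-0.0 dB), φ = -0.0°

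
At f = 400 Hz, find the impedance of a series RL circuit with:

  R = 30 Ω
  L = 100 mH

Step 1 — Angular frequency: ω = 2π·f = 2π·400 = 2513 rad/s.
Step 2 — Component impedances:
  R: Z = R = 30 Ω
  L: Z = jωL = j·2513·0.1 = 0 + j251.3 Ω
Step 3 — Series combination: Z_total = R + L = 30 + j251.3 Ω = 253.1∠83.2° Ω.

Z = 30 + j251.3 Ω = 253.1∠83.2° Ω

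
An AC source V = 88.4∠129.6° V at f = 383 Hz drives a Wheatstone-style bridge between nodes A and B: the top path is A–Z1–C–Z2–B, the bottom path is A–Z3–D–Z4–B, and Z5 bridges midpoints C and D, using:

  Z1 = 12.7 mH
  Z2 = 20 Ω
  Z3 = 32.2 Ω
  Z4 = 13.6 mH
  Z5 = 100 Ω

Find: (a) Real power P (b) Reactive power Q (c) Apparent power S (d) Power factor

Step 1 — Angular frequency: ω = 2π·f = 2π·383 = 2406 rad/s.
Step 2 — Component impedances:
  Z1: Z = jωL = j·2406·0.0127 = 0 + j30.56 Ω
  Z2: Z = R = 20 Ω
  Z3: Z = R = 32.2 Ω
  Z4: Z = jωL = j·2406·0.0136 = 0 + j32.73 Ω
  Z5: Z = R = 100 Ω
Step 3 — Bridge requires nodal analysis (the Z5 bridge couples midpoints C and D, so the two paths cannot be reduced to a simple series/parallel combination). Setting node B to ground and injecting 1 A at node A, the 3-node admittance system at A, C, D solves to V_A = Z_AB = 13.8 + j19.39 Ω = 23.8∠54.5° Ω.
Step 4 — Source phasor: V = 88.4∠129.6° V = -56.35 + j68.11 V.
Step 5 — Current: I = V / Z = 0.9582 + j3.589 A = 3.715∠75.1° A.
Step 6 — Complex power: S = V·I* = 190.5 + j267.5 VA.
Step 7 — Real power: P = Re(S) = 190.5 W.
Step 8 — Reactive power: Q = Im(S) = 267.5 VAR.
Step 9 — Apparent power: |S| = 328.4 VA.
Step 10 — Power factor: PF = P/|S| = 0.58 (lagging).

(a) P = 190.5 W  (b) Q = 267.5 VAR  (c) S = 328.4 VA  (d) PF = 0.58 (lagging)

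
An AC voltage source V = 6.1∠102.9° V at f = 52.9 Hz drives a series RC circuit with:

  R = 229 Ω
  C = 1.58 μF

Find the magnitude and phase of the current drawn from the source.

Step 1 — Angular frequency: ω = 2π·f = 2π·52.9 = 332.4 rad/s.
Step 2 — Component impedances:
  R: Z = R = 229 Ω
  C: Z = 1/(jωC) = -j/(ω·C) = 0 - j1904 Ω
Step 3 — Series combination: Z_total = R + C = 229 - j1904 Ω = 1918∠-83.1° Ω.
Step 4 — Source phasor: V = 6.1∠102.9° V = -1.362 + j5.946 V.
Step 5 — Ohm's law: I = V / Z_total = (-1.362 + j5.946) / (229 - j1904) = -0.003163 - j0.0003348 A.
Step 6 — Convert to polar: |I| = 0.003181 A, ∠I = -174.0°.

I = 0.003181∠-174.0° A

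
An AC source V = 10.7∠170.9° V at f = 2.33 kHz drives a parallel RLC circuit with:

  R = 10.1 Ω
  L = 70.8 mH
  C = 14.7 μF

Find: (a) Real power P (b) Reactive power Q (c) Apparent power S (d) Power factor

Step 1 — Angular frequency: ω = 2π·f = 2π·2330 = 1.464e+04 rad/s.
Step 2 — Component impedances:
  R: Z = R = 10.1 Ω
  L: Z = jωL = j·1.464e+04·0.0708 = 0 + j1036 Ω
  C: Z = 1/(jωC) = -j/(ω·C) = 0 - j4.647 Ω
Step 3 — Parallel combination: 1/Z_total = 1/R + 1/L + 1/C; Z_total = 1.777 - j3.846 Ω = 4.237∠-65.2° Ω.
Step 4 — Source phasor: V = 10.7∠170.9° V = -10.57 + j1.692 V.
Step 5 — Current: I = V / Z = -1.409 - j2.096 A = 2.525∠-123.9° A.
Step 6 — Complex power: S = V·I* = 11.34 - j24.53 VA.
Step 7 — Real power: P = Re(S) = 11.34 W.
Step 8 — Reactive power: Q = Im(S) = -24.53 VAR.
Step 9 — Apparent power: |S| = 27.02 VA.
Step 10 — Power factor: PF = P/|S| = 0.4195 (leading).

(a) P = 11.34 W  (b) Q = -24.53 VAR  (c) S = 27.02 VA  (d) PF = 0.4195 (leading)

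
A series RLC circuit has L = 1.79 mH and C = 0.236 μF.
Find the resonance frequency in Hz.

Step 1 — Resonance condition Im(Z)=0 gives ω₀ = 1/√(LC).
Step 2 — ω₀ = 1/√(0.00179·2.36e-07) = 4.865e+04 rad/s.
Step 3 — f₀ = ω₀/(2π) = 7744 Hz.

f₀ = 7744 Hz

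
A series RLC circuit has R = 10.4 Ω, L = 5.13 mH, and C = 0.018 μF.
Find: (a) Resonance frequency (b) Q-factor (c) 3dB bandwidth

Step 1 — Resonance: ω₀ = 1/√(LC) = 1/√(0.00513·1.8e-08) = 1.041e+05 rad/s.
Step 2 — f₀ = ω₀/(2π) = 1.656e+04 Hz.
Step 3 — Series Q: Q = ω₀L/R = 1.041e+05·0.00513/10.4 = 51.33.
Step 4 — Bandwidth: Δω = ω₀/Q = 2027 rad/s; BW = Δω/(2π) = 322.7 Hz.

(a) f₀ = 1.656e+04 Hz  (b) Q = 51.33  (c) BW = 322.7 Hz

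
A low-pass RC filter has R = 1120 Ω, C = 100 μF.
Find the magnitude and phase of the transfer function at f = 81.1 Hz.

Step 1 — Angular frequency: ω = 2π·81.1 = 509.6 rad/s.
Step 2 — Transfer function: H(jω) = 1/(1 + jωRC).
Step 3 — Denominator: 1 + jωRC = 1 + j·509.6·1120·0.0001 = 1 + j57.07.
Step 4 — H = 0.0003069 - j0.01752.
Step 5 — Magnitude: |H| = 0.01752 (-35.1 dB); phase: φ = -89.0°.

|H| = 0.01752 (-35.1 dB), φ = -89.0°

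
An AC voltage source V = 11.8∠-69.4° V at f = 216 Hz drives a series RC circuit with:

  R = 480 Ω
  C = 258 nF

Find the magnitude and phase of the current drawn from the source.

Step 1 — Angular frequency: ω = 2π·f = 2π·216 = 1357 rad/s.
Step 2 — Component impedances:
  R: Z = R = 480 Ω
  C: Z = 1/(jωC) = -j/(ω·C) = 0 - j2856 Ω
Step 3 — Series combination: Z_total = R + C = 480 - j2856 Ω = 2896∠-80.5° Ω.
Step 4 — Source phasor: V = 11.8∠-69.4° V = 4.152 - j11.05 V.
Step 5 — Ohm's law: I = V / Z_total = (4.152 - j11.05) / (480 - j2856) = 0.003999 + j0.0007816 A.
Step 6 — Convert to polar: |I| = 0.004075 A, ∠I = 11.1°.

I = 0.004075∠11.1° A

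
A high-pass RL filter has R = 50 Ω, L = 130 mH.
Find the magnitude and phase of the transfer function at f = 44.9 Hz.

Step 1 — Angular frequency: ω = 2π·44.9 = 282.1 rad/s.
Step 2 — Transfer function: H(jω) = jωL/(R + jωL).
Step 3 — Numerator jωL = j·36.67; denominator R + jωL = 50 + j36.67.
Step 4 — H = 0.3498 + j0.4769.
Step 5 — Magnitude: |H| = 0.5915 (-4.6 dB); phase: φ = 53.7°.

|H| = 0.5915 (-4.6 dB), φ = 53.7°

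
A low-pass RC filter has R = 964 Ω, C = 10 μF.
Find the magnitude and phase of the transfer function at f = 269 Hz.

Step 1 — Angular frequency: ω = 2π·269 = 1690 rad/s.
Step 2 — Transfer function: H(jω) = 1/(1 + jωRC).
Step 3 — Denominator: 1 + jωRC = 1 + j·1690·964·1e-05 = 1 + j16.29.
Step 4 — H = 0.003753 - j0.06114.
Step 5 — Magnitude: |H| = 0.06126 (-24.3 dB); phase: φ = -86.5°.

|H| = 0.06126 (-24.3 dB), φ = -86.5°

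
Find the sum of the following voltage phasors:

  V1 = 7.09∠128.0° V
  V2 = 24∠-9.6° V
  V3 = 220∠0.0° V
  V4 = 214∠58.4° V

Step 1 — Convert each phasor to rectangular form:
  V1 = 7.09·(cos(128.0°) + j·sin(128.0°)) = -4.365 + j5.587 V
  V2 = 24·(cos(-9.6°) + j·sin(-9.6°)) = 23.66 - j4.002 V
  V3 = 220·(cos(0.0°) + j·sin(0.0°)) = 220 V
  V4 = 214·(cos(58.4°) + j·sin(58.4°)) = 112.1 + j182.3 V
Step 2 — Sum components: V_total = 351.4 + j183.9 V.
Step 3 — Convert to polar: |V_total| = 396.6 V, ∠V_total = 27.6°.

V_total = 396.6∠27.6° V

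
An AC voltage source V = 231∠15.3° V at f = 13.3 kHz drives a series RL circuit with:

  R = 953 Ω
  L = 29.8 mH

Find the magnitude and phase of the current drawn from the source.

Step 1 — Angular frequency: ω = 2π·f = 2π·1.33e+04 = 8.357e+04 rad/s.
Step 2 — Component impedances:
  R: Z = R = 953 Ω
  L: Z = jωL = j·8.357e+04·0.0298 = 0 + j2490 Ω
Step 3 — Series combination: Z_total = R + L = 953 + j2490 Ω = 2666∠69.1° Ω.
Step 4 — Source phasor: V = 231∠15.3° V = 222.8 + j60.95 V.
Step 5 — Ohm's law: I = V / Z_total = (222.8 + j60.95) / (953 + j2490) = 0.05122 - j0.06987 A.
Step 6 — Convert to polar: |I| = 0.08663 A, ∠I = -53.8°.

I = 0.08663∠-53.8° A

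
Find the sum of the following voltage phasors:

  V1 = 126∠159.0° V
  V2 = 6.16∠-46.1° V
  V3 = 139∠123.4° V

Step 1 — Convert each phasor to rectangular form:
  V1 = 126·(cos(159.0°) + j·sin(159.0°)) = -117.6 + j45.15 V
  V2 = 6.16·(cos(-46.1°) + j·sin(-46.1°)) = 4.271 - j4.439 V
  V3 = 139·(cos(123.4°) + j·sin(123.4°)) = -76.52 + j116 V
Step 2 — Sum components: V_total = -189.9 + j156.8 V.
Step 3 — Convert to polar: |V_total| = 246.2 V, ∠V_total = 140.5°.

V_total = 246.2∠140.5° V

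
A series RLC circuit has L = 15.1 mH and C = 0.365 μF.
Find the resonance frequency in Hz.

Step 1 — Resonance condition Im(Z)=0 gives ω₀ = 1/√(LC).
Step 2 — ω₀ = 1/√(0.0151·3.65e-07) = 1.347e+04 rad/s.
Step 3 — f₀ = ω₀/(2π) = 2144 Hz.

f₀ = 2144 Hz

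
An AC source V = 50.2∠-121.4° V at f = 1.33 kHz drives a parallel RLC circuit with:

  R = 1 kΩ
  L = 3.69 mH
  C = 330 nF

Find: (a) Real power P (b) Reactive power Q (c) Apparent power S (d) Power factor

Step 1 — Angular frequency: ω = 2π·f = 2π·1330 = 8357 rad/s.
Step 2 — Component impedances:
  R: Z = R = 1000 Ω
  L: Z = jωL = j·8357·0.00369 = 0 + j30.84 Ω
  C: Z = 1/(jωC) = -j/(ω·C) = 0 - j362.6 Ω
Step 3 — Parallel combination: 1/Z_total = 1/R + 1/L + 1/C; Z_total = 1.135 + j33.66 Ω = 33.68∠88.1° Ω.
Step 4 — Source phasor: V = 50.2∠-121.4° V = -26.15 - j42.85 V.
Step 5 — Current: I = V / Z = -1.298 + j0.7332 A = 1.49∠150.5° A.
Step 6 — Complex power: S = V·I* = 2.52 + j74.77 VA.
Step 7 — Real power: P = Re(S) = 2.52 W.
Step 8 — Reactive power: Q = Im(S) = 74.77 VAR.
Step 9 — Apparent power: |S| = 74.82 VA.
Step 10 — Power factor: PF = P/|S| = 0.03368 (lagging).

(a) P = 2.52 W  (b) Q = 74.77 VAR  (c) S = 74.82 VA  (d) PF = 0.03368 (lagging)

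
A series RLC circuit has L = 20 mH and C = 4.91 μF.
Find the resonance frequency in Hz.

Step 1 — Resonance condition Im(Z)=0 gives ω₀ = 1/√(LC).
Step 2 — ω₀ = 1/√(0.02·4.91e-06) = 3191 rad/s.
Step 3 — f₀ = ω₀/(2π) = 507.9 Hz.

f₀ = 507.9 Hz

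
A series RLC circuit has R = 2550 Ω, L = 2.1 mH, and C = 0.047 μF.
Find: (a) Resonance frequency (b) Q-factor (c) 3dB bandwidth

Step 1 — Resonance condition Im(Z)=0 gives ω₀ = 1/√(LC).
Step 2 — ω₀ = 1/√(0.0021·4.7e-08) = 1.007e+05 rad/s.
Step 3 — f₀ = ω₀/(2π) = 1.602e+04 Hz.
Step 4 — Series Q: Q = ω₀L/R = 1.007e+05·0.0021/2550 = 0.08289.
Step 5 — 3dB bandwidth: Δω = ω₀/Q = 1.214e+06 rad/s; BW = Δω/(2π) = 1.933e+05 Hz.

(a) f₀ = 1.602e+04 Hz  (b) Q = 0.08289  (c) BW = 1.933e+05 Hz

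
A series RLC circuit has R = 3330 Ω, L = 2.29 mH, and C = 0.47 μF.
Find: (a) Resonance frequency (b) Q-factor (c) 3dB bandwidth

Step 1 — Resonance condition Im(Z)=0 gives ω₀ = 1/√(LC).
Step 2 — ω₀ = 1/√(0.00229·4.7e-07) = 3.048e+04 rad/s.
Step 3 — f₀ = ω₀/(2π) = 4851 Hz.
Step 4 — Series Q: Q = ω₀L/R = 3.048e+04·0.00229/3330 = 0.02096.
Step 5 — 3dB bandwidth: Δω = ω₀/Q = 1.454e+06 rad/s; BW = Δω/(2π) = 2.314e+05 Hz.

(a) f₀ = 4851 Hz  (b) Q = 0.02096  (c) BW = 2.314e+05 Hz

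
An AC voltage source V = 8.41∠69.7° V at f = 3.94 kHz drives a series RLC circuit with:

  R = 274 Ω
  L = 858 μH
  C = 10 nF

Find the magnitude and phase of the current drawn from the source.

Step 1 — Angular frequency: ω = 2π·f = 2π·3940 = 2.476e+04 rad/s.
Step 2 — Component impedances:
  R: Z = R = 274 Ω
  L: Z = jωL = j·2.476e+04·0.000858 = 0 + j21.24 Ω
  C: Z = 1/(jωC) = -j/(ω·C) = 0 - j4039 Ω
Step 3 — Series combination: Z_total = R + L + C = 274 - j4018 Ω = 4028∠-86.1° Ω.
Step 4 — Source phasor: V = 8.41∠69.7° V = 2.918 + j7.888 V.
Step 5 — Ohm's law: I = V / Z_total = (2.918 + j7.888) / (274 - j4018) = -0.001905 + j0.000856 A.
Step 6 — Convert to polar: |I| = 0.002088 A, ∠I = 155.8°.

I = 0.002088∠155.8° A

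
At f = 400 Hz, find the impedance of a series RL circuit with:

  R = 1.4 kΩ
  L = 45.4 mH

Step 1 — Angular frequency: ω = 2π·f = 2π·400 = 2513 rad/s.
Step 2 — Component impedances:
  R: Z = R = 1400 Ω
  L: Z = jωL = j·2513·0.0454 = 0 + j114.1 Ω
Step 3 — Series combination: Z_total = R + L = 1400 + j114.1 Ω = 1405∠4.7° Ω.

Z = 1400 + j114.1 Ω = 1405∠4.7° Ω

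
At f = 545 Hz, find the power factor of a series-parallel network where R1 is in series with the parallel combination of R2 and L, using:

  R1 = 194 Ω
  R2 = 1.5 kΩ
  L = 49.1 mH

Step 1 — Angular frequency: ω = 2π·f = 2π·545 = 3424 rad/s.
Step 2 — Component impedances:
  R1: Z = R = 194 Ω
  R2: Z = R = 1500 Ω
  L: Z = jωL = j·3424·0.0491 = 0 + j168.1 Ω
Step 3 — Parallel branch: R2 || L = 1/(1/R2 + 1/L) = 18.61 + j166 Ω.
Step 4 — Series with R1: Z_total = R1 + (R2 || L) = 212.6 + j166 Ω = 269.8∠38.0° Ω.
Step 5 — Power factor: PF = cos(φ) = Re(Z)/|Z| = 212.61/269.77 = 0.7881.
Step 6 — Type: Im(Z) = 166 ⇒ lagging (phase φ = 38.0°).

PF = 0.7881 (lagging, φ = 38.0°)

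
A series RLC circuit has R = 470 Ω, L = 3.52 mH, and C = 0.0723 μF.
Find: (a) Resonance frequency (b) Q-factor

Step 1 — Resonance condition Im(Z)=0 gives ω₀ = 1/√(LC).
Step 2 — ω₀ = 1/√(0.00352·7.23e-08) = 6.268e+04 rad/s.
Step 3 — f₀ = ω₀/(2π) = 9977 Hz.
Step 4 — Series Q: Q = ω₀L/R = 6.268e+04·0.00352/470 = 0.4695.

(a) f₀ = 9977 Hz  (b) Q = 0.4695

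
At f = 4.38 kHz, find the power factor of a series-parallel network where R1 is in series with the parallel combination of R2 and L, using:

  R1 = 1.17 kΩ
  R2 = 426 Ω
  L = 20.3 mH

Step 1 — Angular frequency: ω = 2π·f = 2π·4380 = 2.752e+04 rad/s.
Step 2 — Component impedances:
  R1: Z = R = 1170 Ω
  R2: Z = R = 426 Ω
  L: Z = jωL = j·2.752e+04·0.0203 = 0 + j558.7 Ω
Step 3 — Parallel branch: R2 || L = 1/(1/R2 + 1/L) = 269.4 + j205.4 Ω.
Step 4 — Series with R1: Z_total = R1 + (R2 || L) = 1439 + j205.4 Ω = 1454∠8.1° Ω.
Step 5 — Power factor: PF = cos(φ) = Re(Z)/|Z| = 1439.4/1454 = 0.99.
Step 6 — Type: Im(Z) = 205.4 ⇒ lagging (phase φ = 8.1°).

PF = 0.99 (lagging, φ = 8.1°)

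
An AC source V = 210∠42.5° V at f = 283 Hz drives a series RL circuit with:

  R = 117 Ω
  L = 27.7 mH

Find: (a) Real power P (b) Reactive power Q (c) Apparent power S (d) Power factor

Step 1 — Angular frequency: ω = 2π·f = 2π·283 = 1778 rad/s.
Step 2 — Component impedances:
  R: Z = R = 117 Ω
  L: Z = jωL = j·1778·0.0277 = 0 + j49.25 Ω
Step 3 — Series combination: Z_total = R + L = 117 + j49.25 Ω = 126.9∠22.8° Ω.
Step 4 — Source phasor: V = 210∠42.5° V = 154.8 + j141.9 V.
Step 5 — Current: I = V / Z = 1.558 + j0.5568 A = 1.654∠19.7° A.
Step 6 — Complex power: S = V·I* = 320.2 + j134.8 VA.
Step 7 — Real power: P = Re(S) = 320.2 W.
Step 8 — Reactive power: Q = Im(S) = 134.8 VAR.
Step 9 — Apparent power: |S| = 347.4 VA.
Step 10 — Power factor: PF = P/|S| = 0.9217 (lagging).

(a) P = 320.2 W  (b) Q = 134.8 VAR  (c) S = 347.4 VA  (d) PF = 0.9217 (lagging)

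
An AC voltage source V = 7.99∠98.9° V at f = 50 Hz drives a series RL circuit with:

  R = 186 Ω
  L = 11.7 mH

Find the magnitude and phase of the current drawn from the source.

Step 1 — Angular frequency: ω = 2π·f = 2π·50 = 314.2 rad/s.
Step 2 — Component impedances:
  R: Z = R = 186 Ω
  L: Z = jωL = j·314.2·0.0117 = 0 + j3.676 Ω
Step 3 — Series combination: Z_total = R + L = 186 + j3.676 Ω = 186∠1.1° Ω.
Step 4 — Source phasor: V = 7.99∠98.9° V = -1.236 + j7.894 V.
Step 5 — Ohm's law: I = V / Z_total = (-1.236 + j7.894) / (186 + j3.676) = -0.005805 + j0.04255 A.
Step 6 — Convert to polar: |I| = 0.04295 A, ∠I = 97.8°.

I = 0.04295∠97.8° A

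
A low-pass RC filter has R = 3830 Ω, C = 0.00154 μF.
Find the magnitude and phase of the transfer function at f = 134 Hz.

Step 1 — Angular frequency: ω = 2π·134 = 841.9 rad/s.
Step 2 — Transfer function: H(jω) = 1/(1 + jωRC).
Step 3 — Denominator: 1 + jωRC = 1 + j·841.9·3830·1.54e-09 = 1 + j0.004966.
Step 4 — H = 1 - j0.004966.
Step 5 — Magnitude: |H| = 1 (-0.0 dB); phase: φ = -0.3°.

|H| = 1 (-0.0 dB), φ = -0.3°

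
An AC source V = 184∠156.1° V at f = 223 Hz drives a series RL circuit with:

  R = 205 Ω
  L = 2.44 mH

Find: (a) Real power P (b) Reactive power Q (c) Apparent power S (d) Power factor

Step 1 — Angular frequency: ω = 2π·f = 2π·223 = 1401 rad/s.
Step 2 — Component impedances:
  R: Z = R = 205 Ω
  L: Z = jωL = j·1401·0.00244 = 0 + j3.419 Ω
Step 3 — Series combination: Z_total = R + L = 205 + j3.419 Ω = 205∠1.0° Ω.
Step 4 — Source phasor: V = 184∠156.1° V = -168.2 + j74.55 V.
Step 5 — Current: I = V / Z = -0.8143 + j0.3772 A = 0.8974∠155.1° A.
Step 6 — Complex power: S = V·I* = 165.1 + j2.753 VA.
Step 7 — Real power: P = Re(S) = 165.1 W.
Step 8 — Reactive power: Q = Im(S) = 2.753 VAR.
Step 9 — Apparent power: |S| = 165.1 VA.
Step 10 — Power factor: PF = P/|S| = 0.9999 (lagging).

(a) P = 165.1 W  (b) Q = 2.753 VAR  (c) S = 165.1 VA  (d) PF = 0.9999 (lagging)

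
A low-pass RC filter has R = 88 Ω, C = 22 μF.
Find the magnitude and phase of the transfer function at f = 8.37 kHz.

Step 1 — Angular frequency: ω = 2π·8370 = 5.259e+04 rad/s.
Step 2 — Transfer function: H(jω) = 1/(1 + jωRC).
Step 3 — Denominator: 1 + jωRC = 1 + j·5.259e+04·88·2.2e-05 = 1 + j101.8.
Step 4 — H = 9.646e-05 - j0.009821.
Step 5 — Magnitude: |H| = 0.009821 (-40.2 dB); phase: φ = -89.4°.

|H| = 0.009821 (-40.2 dB), φ = -89.4°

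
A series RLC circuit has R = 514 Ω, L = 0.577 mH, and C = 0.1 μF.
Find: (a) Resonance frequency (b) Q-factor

Step 1 — Resonance condition Im(Z)=0 gives ω₀ = 1/√(LC).
Step 2 — ω₀ = 1/√(0.000577·1e-07) = 1.316e+05 rad/s.
Step 3 — f₀ = ω₀/(2π) = 2.095e+04 Hz.
Step 4 — Series Q: Q = ω₀L/R = 1.316e+05·0.000577/514 = 0.1478.

(a) f₀ = 2.095e+04 Hz  (b) Q = 0.1478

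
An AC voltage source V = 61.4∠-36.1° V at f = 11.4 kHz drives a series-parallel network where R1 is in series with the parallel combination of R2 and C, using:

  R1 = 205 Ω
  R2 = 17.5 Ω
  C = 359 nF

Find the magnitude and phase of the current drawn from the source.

Step 1 — Angular frequency: ω = 2π·f = 2π·1.14e+04 = 7.163e+04 rad/s.
Step 2 — Component impedances:
  R1: Z = R = 205 Ω
  R2: Z = R = 17.5 Ω
  C: Z = 1/(jωC) = -j/(ω·C) = 0 - j38.89 Ω
Step 3 — Parallel branch: R2 || C = 1/(1/R2 + 1/C) = 14.55 - j6.549 Ω.
Step 4 — Series with R1: Z_total = R1 + (R2 || C) = 219.6 - j6.549 Ω = 219.7∠-1.7° Ω.
Step 5 — Source phasor: V = 61.4∠-36.1° V = 49.61 - j36.18 V.
Step 6 — Ohm's law: I = V / Z_total = (49.61 - j36.18) / (219.6 - j6.549) = 0.2307 - j0.1579 A.
Step 7 — Convert to polar: |I| = 0.2795 A, ∠I = -34.4°.

I = 0.2795∠-34.4° A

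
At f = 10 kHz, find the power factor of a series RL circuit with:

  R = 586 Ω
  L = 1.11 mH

Step 1 — Angular frequency: ω = 2π·f = 2π·1e+04 = 6.283e+04 rad/s.
Step 2 — Component impedances:
  R: Z = R = 586 Ω
  L: Z = jωL = j·6.283e+04·0.00111 = 0 + j69.74 Ω
Step 3 — Series combination: Z_total = R + L = 586 + j69.74 Ω = 590.1∠6.8° Ω.
Step 4 — Power factor: PF = cos(φ) = Re(Z)/|Z| = 586/590.14 = 0.993.
Step 5 — Type: Im(Z) = 69.74 ⇒ lagging (phase φ = 6.8°).

PF = 0.993 (lagging, φ = 6.8°)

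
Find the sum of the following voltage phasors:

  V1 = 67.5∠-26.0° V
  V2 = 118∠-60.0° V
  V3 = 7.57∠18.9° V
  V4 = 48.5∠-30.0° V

Step 1 — Convert each phasor to rectangular form:
  V1 = 67.5·(cos(-26.0°) + j·sin(-26.0°)) = 60.67 - j29.59 V
  V2 = 118·(cos(-60.0°) + j·sin(-60.0°)) = 59 - j102.2 V
  V3 = 7.57·(cos(18.9°) + j·sin(18.9°)) = 7.162 + j2.452 V
  V4 = 48.5·(cos(-30.0°) + j·sin(-30.0°)) = 42 - j24.25 V
Step 2 — Sum components: V_total = 168.8 - j153.6 V.
Step 3 — Convert to polar: |V_total| = 228.2 V, ∠V_total = -42.3°.

V_total = 228.2∠-42.3° V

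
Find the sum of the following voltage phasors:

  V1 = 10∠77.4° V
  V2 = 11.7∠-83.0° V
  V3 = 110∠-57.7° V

Step 1 — Convert each phasor to rectangular form:
  V1 = 10·(cos(77.4°) + j·sin(77.4°)) = 2.181 + j9.759 V
  V2 = 11.7·(cos(-83.0°) + j·sin(-83.0°)) = 1.426 - j11.61 V
  V3 = 110·(cos(-57.7°) + j·sin(-57.7°)) = 58.78 - j92.98 V
Step 2 — Sum components: V_total = 62.39 - j94.83 V.
Step 3 — Convert to polar: |V_total| = 113.5 V, ∠V_total = -56.7°.

V_total = 113.5∠-56.7° V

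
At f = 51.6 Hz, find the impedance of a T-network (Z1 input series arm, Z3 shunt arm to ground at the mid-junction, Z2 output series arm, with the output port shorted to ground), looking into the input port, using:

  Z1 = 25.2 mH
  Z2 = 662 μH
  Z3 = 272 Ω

Step 1 — Angular frequency: ω = 2π·f = 2π·51.6 = 324.2 rad/s.
Step 2 — Component impedances:
  Z1: Z = jωL = j·324.2·0.0252 = 0 + j8.17 Ω
  Z2: Z = jωL = j·324.2·0.000662 = 0 + j0.2146 Ω
  Z3: Z = R = 272 Ω
Step 3 — With the output port shorted to ground, the output series arm Z2 runs from the junction to ground; the shunt arm Z3 also runs from the junction to ground. They appear in parallel: Z3 || Z2 = 0.0001694 + j0.2146 Ω.
Step 4 — Series with input arm Z1: Z_in = Z1 + (Z3 || Z2) = 0.0001694 + j8.385 Ω = 8.385∠90.0° Ω.

Z = 0.0001694 + j8.385 Ω = 8.385∠90.0° Ω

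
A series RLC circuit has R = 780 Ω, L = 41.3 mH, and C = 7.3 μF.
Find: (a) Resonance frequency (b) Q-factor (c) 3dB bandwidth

Step 1 — Resonance condition Im(Z)=0 gives ω₀ = 1/√(LC).
Step 2 — ω₀ = 1/√(0.0413·7.3e-06) = 1821 rad/s.
Step 3 — f₀ = ω₀/(2π) = 289.9 Hz.
Step 4 — Series Q: Q = ω₀L/R = 1821·0.0413/780 = 0.09643.
Step 5 — 3dB bandwidth: Δω = ω₀/Q = 1.889e+04 rad/s; BW = Δω/(2π) = 3006 Hz.

(a) f₀ = 289.9 Hz  (b) Q = 0.09643  (c) BW = 3006 Hz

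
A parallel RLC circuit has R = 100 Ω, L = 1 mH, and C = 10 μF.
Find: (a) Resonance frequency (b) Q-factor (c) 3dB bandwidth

Step 1 — Resonance: ω₀ = 1/√(LC) = 1/√(0.001·1e-05) = 1e+04 rad/s.
Step 2 — f₀ = ω₀/(2π) = 1592 Hz.
Step 3 — Parallel Q: Q = R/(ω₀L) = 100/(1e+04·0.001) = 10.
Step 4 — Bandwidth: Δω = ω₀/Q = 1000 rad/s; BW = Δω/(2π) = 159.2 Hz.

(a) f₀ = 1592 Hz  (b) Q = 10  (c) BW = 159.2 Hz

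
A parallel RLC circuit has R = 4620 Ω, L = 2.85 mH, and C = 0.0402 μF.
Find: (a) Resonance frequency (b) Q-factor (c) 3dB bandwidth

Step 1 — Resonance: ω₀ = 1/√(LC) = 1/√(0.00285·4.02e-08) = 9.343e+04 rad/s.
Step 2 — f₀ = ω₀/(2π) = 1.487e+04 Hz.
Step 3 — Parallel Q: Q = R/(ω₀L) = 4620/(9.343e+04·0.00285) = 17.35.
Step 4 — Bandwidth: Δω = ω₀/Q = 5384 rad/s; BW = Δω/(2π) = 856.9 Hz.

(a) f₀ = 1.487e+04 Hz  (b) Q = 17.35  (c) BW = 856.9 Hz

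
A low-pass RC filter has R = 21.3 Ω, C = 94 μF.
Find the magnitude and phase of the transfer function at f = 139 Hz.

Step 1 — Angular frequency: ω = 2π·139 = 873.4 rad/s.
Step 2 — Transfer function: H(jω) = 1/(1 + jωRC).
Step 3 — Denominator: 1 + jωRC = 1 + j·873.4·21.3·9.4e-05 = 1 + j1.749.
Step 4 — H = 0.2464 - j0.4309.
Step 5 — Magnitude: |H| = 0.4964 (-6.1 dB); phase: φ = -60.2°.

|H| = 0.4964 (-6.1 dB), φ = -60.2°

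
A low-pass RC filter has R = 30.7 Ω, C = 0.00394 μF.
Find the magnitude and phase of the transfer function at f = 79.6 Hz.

Step 1 — Angular frequency: ω = 2π·79.6 = 500.1 rad/s.
Step 2 — Transfer function: H(jω) = 1/(1 + jωRC).
Step 3 — Denominator: 1 + jωRC = 1 + j·500.1·30.7·3.94e-09 = 1 + j6.05e-05.
Step 4 — H = 1 - j6.05e-05.
Step 5 — Magnitude: |H| = 1 (-0.0 dB); phase: φ = -0.0°.

|H| = 1 (-0.0 dB), φ = -0.0°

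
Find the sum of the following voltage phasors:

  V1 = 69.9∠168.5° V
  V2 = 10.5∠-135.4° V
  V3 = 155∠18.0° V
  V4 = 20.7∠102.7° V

Step 1 — Convert each phasor to rectangular form:
  V1 = 69.9·(cos(168.5°) + j·sin(168.5°)) = -68.5 + j13.94 V
  V2 = 10.5·(cos(-135.4°) + j·sin(-135.4°)) = -7.476 - j7.373 V
  V3 = 155·(cos(18.0°) + j·sin(18.0°)) = 147.4 + j47.9 V
  V4 = 20.7·(cos(102.7°) + j·sin(102.7°)) = -4.551 + j20.19 V
Step 2 — Sum components: V_total = 66.89 + j74.65 V.
Step 3 — Convert to polar: |V_total| = 100.2 V, ∠V_total = 48.1°.

V_total = 100.2∠48.1° V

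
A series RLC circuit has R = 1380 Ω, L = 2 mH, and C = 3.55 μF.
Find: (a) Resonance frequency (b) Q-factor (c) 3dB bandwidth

Step 1 — Resonance condition Im(Z)=0 gives ω₀ = 1/√(LC).
Step 2 — ω₀ = 1/√(0.002·3.55e-06) = 1.187e+04 rad/s.
Step 3 — f₀ = ω₀/(2π) = 1889 Hz.
Step 4 — Series Q: Q = ω₀L/R = 1.187e+04·0.002/1380 = 0.0172.
Step 5 — 3dB bandwidth: Δω = ω₀/Q = 6.9e+05 rad/s; BW = Δω/(2π) = 1.098e+05 Hz.

(a) f₀ = 1889 Hz  (b) Q = 0.0172  (c) BW = 1.098e+05 Hz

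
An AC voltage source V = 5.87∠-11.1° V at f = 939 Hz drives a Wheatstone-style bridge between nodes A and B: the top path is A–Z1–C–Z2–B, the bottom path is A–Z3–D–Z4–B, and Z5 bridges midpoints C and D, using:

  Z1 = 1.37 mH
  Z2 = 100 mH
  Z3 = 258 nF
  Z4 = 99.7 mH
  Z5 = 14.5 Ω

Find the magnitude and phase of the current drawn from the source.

Step 1 — Angular frequency: ω = 2π·f = 2π·939 = 5900 rad/s.
Step 2 — Component impedances:
  Z1: Z = jωL = j·5900·0.00137 = 0 + j8.083 Ω
  Z2: Z = jωL = j·5900·0.1 = 0 + j590 Ω
  Z3: Z = 1/(jωC) = -j/(ω·C) = 0 - j657 Ω
  Z4: Z = jωL = j·5900·0.0997 = 0 + j588.2 Ω
  Z5: Z = R = 14.5 Ω
Step 3 — Bridge requires nodal analysis (the Z5 bridge couples midpoints C and D, so the two paths cannot be reduced to a simple series/parallel combination). Setting node B to ground and injecting 1 A at node A, the 3-node admittance system at A, C, D solves to V_A = Z_AB = 3.819 + j302.7 Ω = 302.7∠89.3° Ω.
Step 4 — Source phasor: V = 5.87∠-11.1° V = 5.76 - j1.13 V.
Step 5 — Ohm's law: I = V / Z_total = (5.76 - j1.13) / (3.819 + j302.7) = -0.003493 - j0.01907 A.
Step 6 — Convert to polar: |I| = 0.01939 A, ∠I = -100.4°.

I = 0.01939∠-100.4° A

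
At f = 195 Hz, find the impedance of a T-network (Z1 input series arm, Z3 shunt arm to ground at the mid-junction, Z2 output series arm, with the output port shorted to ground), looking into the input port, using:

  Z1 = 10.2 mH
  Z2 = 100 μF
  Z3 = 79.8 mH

Step 1 — Angular frequency: ω = 2π·f = 2π·195 = 1225 rad/s.
Step 2 — Component impedances:
  Z1: Z = jωL = j·1225·0.0102 = 0 + j12.5 Ω
  Z2: Z = 1/(jωC) = -j/(ω·C) = 0 - j8.162 Ω
  Z3: Z = jωL = j·1225·0.0798 = 0 + j97.77 Ω
Step 3 — With the output port shorted to ground, the output series arm Z2 runs from the junction to ground; the shunt arm Z3 also runs from the junction to ground. They appear in parallel: Z3 || Z2 = 0 - j8.905 Ω.
Step 4 — Series with input arm Z1: Z_in = Z1 + (Z3 || Z2) = 0 + j3.592 Ω = 3.592∠90.0° Ω.

Z = 0 + j3.592 Ω = 3.592∠90.0° Ω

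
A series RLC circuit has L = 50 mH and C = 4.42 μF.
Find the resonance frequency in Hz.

Step 1 — Resonance condition Im(Z)=0 gives ω₀ = 1/√(LC).
Step 2 — ω₀ = 1/√(0.05·4.42e-06) = 2127 rad/s.
Step 3 — f₀ = ω₀/(2π) = 338.6 Hz.

f₀ = 338.6 Hz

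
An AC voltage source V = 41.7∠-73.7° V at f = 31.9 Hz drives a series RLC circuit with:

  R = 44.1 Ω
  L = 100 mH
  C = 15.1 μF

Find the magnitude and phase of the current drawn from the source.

Step 1 — Angular frequency: ω = 2π·f = 2π·31.9 = 200.4 rad/s.
Step 2 — Component impedances:
  R: Z = R = 44.1 Ω
  L: Z = jωL = j·200.4·0.1 = 0 + j20.04 Ω
  C: Z = 1/(jωC) = -j/(ω·C) = 0 - j330.4 Ω
Step 3 — Series combination: Z_total = R + L + C = 44.1 - j310.4 Ω = 313.5∠-81.9° Ω.
Step 4 — Source phasor: V = 41.7∠-73.7° V = 11.7 - j40.02 V.
Step 5 — Ohm's law: I = V / Z_total = (11.7 - j40.02) / (44.1 - j310.4) = 0.1317 + j0.019 A.
Step 6 — Convert to polar: |I| = 0.133 A, ∠I = 8.2°.

I = 0.133∠8.2° A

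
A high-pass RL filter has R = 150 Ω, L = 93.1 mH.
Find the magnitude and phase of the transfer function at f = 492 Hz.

Step 1 — Angular frequency: ω = 2π·492 = 3091 rad/s.
Step 2 — Transfer function: H(jω) = jωL/(R + jωL).
Step 3 — Numerator jωL = j·287.8; denominator R + jωL = 150 + j287.8.
Step 4 — H = 0.7864 + j0.4099.
Step 5 — Magnitude: |H| = 0.8868 (-1.0 dB); phase: φ = 27.5°.

|H| = 0.8868 (-1.0 dB), φ = 27.5°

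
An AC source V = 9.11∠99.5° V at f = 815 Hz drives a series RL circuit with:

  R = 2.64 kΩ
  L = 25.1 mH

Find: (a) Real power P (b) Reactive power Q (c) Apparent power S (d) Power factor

Step 1 — Angular frequency: ω = 2π·f = 2π·815 = 5121 rad/s.
Step 2 — Component impedances:
  R: Z = R = 2640 Ω
  L: Z = jωL = j·5121·0.0251 = 0 + j128.5 Ω
Step 3 — Series combination: Z_total = R + L = 2640 + j128.5 Ω = 2643∠2.8° Ω.
Step 4 — Source phasor: V = 9.11∠99.5° V = -1.504 + j8.985 V.
Step 5 — Current: I = V / Z = -0.0004029 + j0.003423 A = 0.003447∠96.7° A.
Step 6 — Complex power: S = V·I* = 0.03136 + j0.001527 VA.
Step 7 — Real power: P = Re(S) = 0.03136 W.
Step 8 — Reactive power: Q = Im(S) = 0.001527 VAR.
Step 9 — Apparent power: |S| = 0.0314 VA.
Step 10 — Power factor: PF = P/|S| = 0.9988 (lagging).

(a) P = 0.03136 W  (b) Q = 0.001527 VAR  (c) S = 0.0314 VA  (d) PF = 0.9988 (lagging)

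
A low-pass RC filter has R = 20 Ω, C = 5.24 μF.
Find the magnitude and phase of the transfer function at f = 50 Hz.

Step 1 — Angular frequency: ω = 2π·50 = 314.2 rad/s.
Step 2 — Transfer function: H(jω) = 1/(1 + jωRC).
Step 3 — Denominator: 1 + jωRC = 1 + j·314.2·20·5.24e-06 = 1 + j0.03292.
Step 4 — H = 0.9989 - j0.03289.
Step 5 — Magnitude: |H| = 0.9995 (-0.0 dB); phase: φ = -1.9°.

|H| = 0.9995 (-0.0 dB), φ = -1.9°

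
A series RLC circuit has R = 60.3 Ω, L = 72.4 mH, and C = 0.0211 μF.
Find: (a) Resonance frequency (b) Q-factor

Step 1 — Resonance condition Im(Z)=0 gives ω₀ = 1/√(LC).
Step 2 — ω₀ = 1/√(0.0724·2.11e-08) = 2.559e+04 rad/s.
Step 3 — f₀ = ω₀/(2π) = 4072 Hz.
Step 4 — Series Q: Q = ω₀L/R = 2.559e+04·0.0724/60.3 = 30.72.

(a) f₀ = 4072 Hz  (b) Q = 30.72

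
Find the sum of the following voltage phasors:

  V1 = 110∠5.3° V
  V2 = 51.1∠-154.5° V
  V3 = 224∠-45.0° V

Step 1 — Convert each phasor to rectangular form:
  V1 = 110·(cos(5.3°) + j·sin(5.3°)) = 109.5 + j10.16 V
  V2 = 51.1·(cos(-154.5°) + j·sin(-154.5°)) = -46.12 - j22 V
  V3 = 224·(cos(-45.0°) + j·sin(-45.0°)) = 158.4 - j158.4 V
Step 2 — Sum components: V_total = 221.8 - j170.2 V.
Step 3 — Convert to polar: |V_total| = 279.6 V, ∠V_total = -37.5°.

V_total = 279.6∠-37.5° V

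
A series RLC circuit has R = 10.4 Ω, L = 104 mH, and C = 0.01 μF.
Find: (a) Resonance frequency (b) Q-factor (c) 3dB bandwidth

Step 1 — Resonance condition Im(Z)=0 gives ω₀ = 1/√(LC).
Step 2 — ω₀ = 1/√(0.104·1e-08) = 3.101e+04 rad/s.
Step 3 — f₀ = ω₀/(2π) = 4935 Hz.
Step 4 — Series Q: Q = ω₀L/R = 3.101e+04·0.104/10.4 = 310.1.
Step 5 — 3dB bandwidth: Δω = ω₀/Q = 100 rad/s; BW = Δω/(2π) = 15.92 Hz.

(a) f₀ = 4935 Hz  (b) Q = 310.1  (c) BW = 15.92 Hz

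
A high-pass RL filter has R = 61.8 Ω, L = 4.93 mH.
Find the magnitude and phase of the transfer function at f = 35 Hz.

Step 1 — Angular frequency: ω = 2π·35 = 219.9 rad/s.
Step 2 — Transfer function: H(jω) = jωL/(R + jωL).
Step 3 — Numerator jωL = j·1.084; denominator R + jωL = 61.8 + j1.084.
Step 4 — H = 0.0003077 + j0.01754.
Step 5 — Magnitude: |H| = 0.01754 (-35.1 dB); phase: φ = 89.0°.

|H| = 0.01754 (-35.1 dB), φ = 89.0°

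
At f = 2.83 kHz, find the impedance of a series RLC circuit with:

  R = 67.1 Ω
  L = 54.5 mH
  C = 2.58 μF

Step 1 — Angular frequency: ω = 2π·f = 2π·2830 = 1.778e+04 rad/s.
Step 2 — Component impedances:
  R: Z = R = 67.1 Ω
  L: Z = jωL = j·1.778e+04·0.0545 = 0 + j969.1 Ω
  C: Z = 1/(jωC) = -j/(ω·C) = 0 - j21.8 Ω
Step 3 — Series combination: Z_total = R + L + C = 67.1 + j947.3 Ω = 949.7∠85.9° Ω.

Z = 67.1 + j947.3 Ω = 949.7∠85.9° Ω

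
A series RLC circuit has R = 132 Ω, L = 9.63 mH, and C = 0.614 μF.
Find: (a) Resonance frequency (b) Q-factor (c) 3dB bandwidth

Step 1 — Resonance: ω₀ = 1/√(LC) = 1/√(0.00963·6.14e-07) = 1.3e+04 rad/s.
Step 2 — f₀ = ω₀/(2π) = 2070 Hz.
Step 3 — Series Q: Q = ω₀L/R = 1.3e+04·0.00963/132 = 0.9488.
Step 4 — Bandwidth: Δω = ω₀/Q = 1.371e+04 rad/s; BW = Δω/(2π) = 2182 Hz.

(a) f₀ = 2070 Hz  (b) Q = 0.9488  (c) BW = 2182 Hz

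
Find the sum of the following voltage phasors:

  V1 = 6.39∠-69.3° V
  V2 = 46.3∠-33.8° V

Step 1 — Convert each phasor to rectangular form:
  V1 = 6.39·(cos(-69.3°) + j·sin(-69.3°)) = 2.259 - j5.977 V
  V2 = 46.3·(cos(-33.8°) + j·sin(-33.8°)) = 38.47 - j25.76 V
Step 2 — Sum components: V_total = 40.73 - j31.73 V.
Step 3 — Convert to polar: |V_total| = 51.64 V, ∠V_total = -37.9°.

V_total = 51.64∠-37.9° V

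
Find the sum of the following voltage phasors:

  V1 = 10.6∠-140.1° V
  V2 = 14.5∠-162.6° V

Step 1 — Convert each phasor to rectangular form:
  V1 = 10.6·(cos(-140.1°) + j·sin(-140.1°)) = -8.132 - j6.799 V
  V2 = 14.5·(cos(-162.6°) + j·sin(-162.6°)) = -13.84 - j4.336 V
Step 2 — Sum components: V_total = -21.97 - j11.14 V.
Step 3 — Convert to polar: |V_total| = 24.63 V, ∠V_total = -153.1°.

V_total = 24.63∠-153.1° V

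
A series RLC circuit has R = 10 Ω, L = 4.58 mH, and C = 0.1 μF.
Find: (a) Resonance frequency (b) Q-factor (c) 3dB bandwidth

Step 1 — Resonance: ω₀ = 1/√(LC) = 1/√(0.00458·1e-07) = 4.673e+04 rad/s.
Step 2 — f₀ = ω₀/(2π) = 7437 Hz.
Step 3 — Series Q: Q = ω₀L/R = 4.673e+04·0.00458/10 = 21.4.
Step 4 — Bandwidth: Δω = ω₀/Q = 2183 rad/s; BW = Δω/(2π) = 347.5 Hz.

(a) f₀ = 7437 Hz  (b) Q = 21.4  (c) BW = 347.5 Hz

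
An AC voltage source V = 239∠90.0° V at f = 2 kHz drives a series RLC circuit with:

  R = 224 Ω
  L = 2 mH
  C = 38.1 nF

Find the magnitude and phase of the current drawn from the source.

Step 1 — Angular frequency: ω = 2π·f = 2π·2000 = 1.257e+04 rad/s.
Step 2 — Component impedances:
  R: Z = R = 224 Ω
  L: Z = jωL = j·1.257e+04·0.002 = 0 + j25.13 Ω
  C: Z = 1/(jωC) = -j/(ω·C) = 0 - j2089 Ω
Step 3 — Series combination: Z_total = R + L + C = 224 - j2064 Ω = 2076∠-83.8° Ω.
Step 4 — Source phasor: V = 239∠90.0° V = 0 + j239 V.
Step 5 — Ohm's law: I = V / Z_total = (0 + j239) / (224 - j2064) = -0.1145 + j0.01243 A.
Step 6 — Convert to polar: |I| = 0.1151 A, ∠I = 173.8°.

I = 0.1151∠173.8° A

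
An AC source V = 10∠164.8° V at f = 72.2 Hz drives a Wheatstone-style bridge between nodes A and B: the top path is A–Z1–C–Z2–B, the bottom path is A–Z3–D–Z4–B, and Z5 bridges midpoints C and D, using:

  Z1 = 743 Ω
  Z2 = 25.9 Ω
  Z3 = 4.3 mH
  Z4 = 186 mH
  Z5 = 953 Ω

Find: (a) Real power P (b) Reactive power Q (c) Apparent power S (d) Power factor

Step 1 — Angular frequency: ω = 2π·f = 2π·72.2 = 453.6 rad/s.
Step 2 — Component impedances:
  Z1: Z = R = 743 Ω
  Z2: Z = R = 25.9 Ω
  Z3: Z = jωL = j·453.6·0.0043 = 0 + j1.951 Ω
  Z4: Z = jωL = j·453.6·0.186 = 0 + j84.38 Ω
  Z5: Z = R = 953 Ω
Step 3 — Bridge requires nodal analysis (the Z5 bridge couples midpoints C and D, so the two paths cannot be reduced to a simple series/parallel combination). Setting node B to ground and injecting 1 A at node A, the 3-node admittance system at A, C, D solves to V_A = Z_AB = 15.9 + j83.28 Ω = 84.79∠79.2° Ω.
Step 4 — Source phasor: V = 10∠164.8° V = -9.65 + j2.622 V.
Step 5 — Current: I = V / Z = 0.009037 + j0.1176 A = 0.1179∠85.6° A.
Step 6 — Complex power: S = V·I* = 0.2211 + j1.159 VA.
Step 7 — Real power: P = Re(S) = 0.2211 W.
Step 8 — Reactive power: Q = Im(S) = 1.159 VAR.
Step 9 — Apparent power: |S| = 1.179 VA.
Step 10 — Power factor: PF = P/|S| = 0.1875 (lagging).

(a) P = 0.2211 W  (b) Q = 1.159 VAR  (c) S = 1.179 VA  (d) PF = 0.1875 (lagging)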